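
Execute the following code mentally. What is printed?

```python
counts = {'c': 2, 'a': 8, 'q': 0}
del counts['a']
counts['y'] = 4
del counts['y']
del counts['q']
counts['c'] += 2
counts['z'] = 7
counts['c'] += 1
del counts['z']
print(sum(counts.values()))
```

del 'a' → {'c': 2, 'q': 0}
counts['y'] = 4 → {'c': 2, 'q': 0, 'y': 4}
del 'y' → {'c': 2, 'q': 0}
del 'q' → {'c': 2}
counts['c'] = 2+2 = 4 → {'c': 4}
counts['z'] = 7 → {'c': 4, 'z': 7}
counts['c'] = 4+1 = 5 → {'c': 5, 'z': 7}
del 'z' → {'c': 5}
sum of values = 5

5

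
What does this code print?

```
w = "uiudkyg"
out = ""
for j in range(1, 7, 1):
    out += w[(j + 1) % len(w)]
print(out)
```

udkygu

j=1: add w[2]='u' → 'u'
j=2: add w[3]='d' → 'ud'
j=3: add w[4]='k' → 'udk'
j=4: add w[5]='y' → 'udky'
j=5: add w[6]='g' → 'udkyg'
j=6: add w[0]='u' → 'udkygu'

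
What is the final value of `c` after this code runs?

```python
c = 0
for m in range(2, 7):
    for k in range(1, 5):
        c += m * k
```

m=2,k=1: c = 0+2 = 2
m=2,k=2: c = 2+4 = 6
m=2,k=3: c = 6+6 = 12
m=2,k=4: c = 12+8 = 20
m=3,k=1: c = 20+3 = 23
m=3,k=2: c = 23+6 = 29
m=3,k=3: c = 29+9 = 38
m=3,k=4: c = 38+12 = 50
m=4,k=1: c = 50+4 = 54
m=4,k=2: c = 54+8 = 62
m=4,k=3: c = 62+12 = 74
m=4,k=4: c = 74+16 = 90
m=5,k=1: c = 90+5 = 95
m=5,k=2: c = 95+10 = 105
m=5,k=3: c = 105+15 = 120
m=5,k=4: c = 120+20 = 140
m=6,k=1: c = 140+6 = 146
m=6,k=2: c = 146+12 = 158
m=6,k=3: c = 158+18 = 176
m=6,k=4: c = 176+24 = 200

200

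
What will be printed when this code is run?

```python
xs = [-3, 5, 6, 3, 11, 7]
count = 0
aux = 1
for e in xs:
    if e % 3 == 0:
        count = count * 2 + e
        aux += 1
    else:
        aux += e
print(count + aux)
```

30

e=-3: %3==0, count = 0*2+(-3) = -3; aux=2
e=5: not %3==0; aux=7
e=6: %3==0, count = (-3)*2+6 = 0; aux=8
e=3: %3==0, count = 0*2+3 = 3; aux=9
e=11: not %3==0; aux=20
e=7: not %3==0; aux=27
count+aux = 3+27 = 30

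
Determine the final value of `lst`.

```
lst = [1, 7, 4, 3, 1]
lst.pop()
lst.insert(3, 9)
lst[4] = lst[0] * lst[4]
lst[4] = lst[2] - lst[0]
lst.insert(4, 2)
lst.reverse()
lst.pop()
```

[3, 2, 9, 4, 7]

pop() removes 1 → [1, 7, 4, 3]
insert 9 at 3 → [1, 7, 4, 9, 3]
lst[4] = lst[0]*lst[4] = 1*3 = 3 → [1, 7, 4, 9, 3]
lst[4] = lst[2]-lst[0] = 4-1 = 3 → [1, 7, 4, 9, 3]
insert 2 at 4 → [1, 7, 4, 9, 2, 3]
reverse → [3, 2, 9, 4, 7, 1]
pop() removes 1 → [3, 2, 9, 4, 7]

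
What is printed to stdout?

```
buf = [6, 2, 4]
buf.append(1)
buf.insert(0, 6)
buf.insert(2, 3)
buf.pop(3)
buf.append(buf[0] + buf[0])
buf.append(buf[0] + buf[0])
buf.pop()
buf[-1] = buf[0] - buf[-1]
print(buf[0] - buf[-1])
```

append 1 → [6, 2, 4, 1]
insert 6 at 0 → [6, 6, 2, 4, 1]
insert 3 at 2 → [6, 6, 3, 2, 4, 1]
pop(3) removes 2 → [6, 6, 3, 4, 1]
append buf[0]+buf[0] = 6+6 = 12 → [6, 6, 3, 4, 1, 12]
append buf[0]+buf[0] = 6+6 = 12 → [6, 6, 3, 4, 1, 12, 12]
pop() removes 12 → [6, 6, 3, 4, 1, 12]
buf[-1] = buf[0]-buf[-1] = 6-12 = -6 → [6, 6, 3, 4, 1, -6]
buf[0]-buf[-1] = 6-(-6) = 12

12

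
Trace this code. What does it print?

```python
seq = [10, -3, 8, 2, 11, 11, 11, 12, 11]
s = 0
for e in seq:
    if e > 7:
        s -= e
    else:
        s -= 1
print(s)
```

-76

e=10: >7, s = 0-10 = -10
e=-3: not >7, s = (-10)-1 = -11
e=8: >7, s = (-11)-8 = -19
e=2: not >7, s = (-19)-1 = -20
e=11: >7, s = (-20)-11 = -31
e=11: >7, s = (-31)-11 = -42
e=11: >7, s = (-42)-11 = -53
e=12: >7, s = (-53)-12 = -65
e=11: >7, s = (-65)-11 = -76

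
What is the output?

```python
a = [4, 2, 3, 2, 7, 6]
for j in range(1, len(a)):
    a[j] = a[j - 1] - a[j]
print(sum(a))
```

-24

j=1: a[1] = 4-2 = 2 → [4, 2, 3, 2, 7, 6]
j=2: a[2] = 2-3 = -1 → [4, 2, -1, 2, 7, 6]
j=3: a[3] = (-1)-2 = -3 → [4, 2, -1, -3, 7, 6]
j=4: a[4] = (-3)-7 = -10 → [4, 2, -1, -3, -10, 6]
j=5: a[5] = (-10)-6 = -16 → [4, 2, -1, -3, -10, -16]
sum = -24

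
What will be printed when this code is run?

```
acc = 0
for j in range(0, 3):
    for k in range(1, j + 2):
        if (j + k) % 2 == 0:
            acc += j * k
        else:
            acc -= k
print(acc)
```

-2

j=0,k=1: odd sum, acc = 0-1 = -1
j=1,k=1: even sum, acc = (-1)+1 = 0
j=1,k=2: odd sum, acc = 0-2 = -2
j=2,k=1: odd sum, acc = (-2)-1 = -3
j=2,k=2: even sum, acc = (-3)+4 = 1
j=2,k=3: odd sum, acc = 1-3 = -2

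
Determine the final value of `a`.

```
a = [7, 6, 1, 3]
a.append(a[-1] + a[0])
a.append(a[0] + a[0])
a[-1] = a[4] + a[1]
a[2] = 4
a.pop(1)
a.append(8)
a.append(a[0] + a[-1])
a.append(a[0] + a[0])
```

[7, 4, 3, 10, 16, 8, 15, 14]

append a[-1]+a[0] = 3+7 = 10 → [7, 6, 1, 3, 10]
append a[0]+a[0] = 7+7 = 14 → [7, 6, 1, 3, 10, 14]
a[-1] = a[4]+a[1] = 10+6 = 16 → [7, 6, 1, 3, 10, 16]
a[2] = 4 → [7, 6, 4, 3, 10, 16]
pop(1) removes 6 → [7, 4, 3, 10, 16]
append 8 → [7, 4, 3, 10, 16, 8]
append a[0]+a[-1] = 7+8 = 15 → [7, 4, 3, 10, 16, 8, 15]
append a[0]+a[0] = 7+7 = 14 → [7, 4, 3, 10, 16, 8, 15, 14]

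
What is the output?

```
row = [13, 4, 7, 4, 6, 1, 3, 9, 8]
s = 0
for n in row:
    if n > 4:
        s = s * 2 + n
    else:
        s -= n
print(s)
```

n=13: >4, s = 0*2+13 = 13
n=4: not >4, s = 13-4 = 9
n=7: >4, s = 9*2+7 = 25
n=4: not >4, s = 25-4 = 21
n=6: >4, s = 21*2+6 = 48
n=1: not >4, s = 48-1 = 47
n=3: not >4, s = 47-3 = 44
n=9: >4, s = 44*2+9 = 97
n=8: >4, s = 97*2+8 = 202

202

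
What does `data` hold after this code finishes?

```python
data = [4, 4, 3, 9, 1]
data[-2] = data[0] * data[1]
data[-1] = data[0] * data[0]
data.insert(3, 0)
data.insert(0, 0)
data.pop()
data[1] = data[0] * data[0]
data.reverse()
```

[16, 0, 3, 4, 0, 0]

data[-2] = data[0]*data[1] = 4*4 = 16 → [4, 4, 3, 16, 1]
data[-1] = data[0]*data[0] = 4*4 = 16 → [4, 4, 3, 16, 16]
insert 0 at 3 → [4, 4, 3, 0, 16, 16]
insert 0 at 0 → [0, 4, 4, 3, 0, 16, 16]
pop() removes 16 → [0, 4, 4, 3, 0, 16]
data[1] = data[0]*data[0] = 0*0 = 0 → [0, 0, 4, 3, 0, 16]
reverse → [16, 0, 3, 4, 0, 0]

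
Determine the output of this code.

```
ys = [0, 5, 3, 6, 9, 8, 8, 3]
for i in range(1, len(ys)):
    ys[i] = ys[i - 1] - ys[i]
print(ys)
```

[0, -5, -8, -14, -23, -31, -39, -42]

i=1: ys[1] = 0-5 = -5 → [0, -5, 3, 6, 9, 8, 8, 3]
i=2: ys[2] = (-5)-3 = -8 → [0, -5, -8, 6, 9, 8, 8, 3]
i=3: ys[3] = (-8)-6 = -14 → [0, -5, -8, -14, 9, 8, 8, 3]
i=4: ys[4] = (-14)-9 = -23 → [0, -5, -8, -14, -23, 8, 8, 3]
i=5: ys[5] = (-23)-8 = -31 → [0, -5, -8, -14, -23, -31, 8, 3]
i=6: ys[6] = (-31)-8 = -39 → [0, -5, -8, -14, -23, -31, -39, 3]
i=7: ys[7] = (-39)-3 = -42 → [0, -5, -8, -14, -23, -31, -39, -42]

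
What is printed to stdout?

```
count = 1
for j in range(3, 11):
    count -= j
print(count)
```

-51

j=3: count = 1-3 = -2
j=4: count = (-2)-4 = -6
j=5: count = (-6)-5 = -11
j=6: count = (-11)-6 = -17
j=7: count = (-17)-7 = -24
j=8: count = (-24)-8 = -32
j=9: count = (-32)-9 = -41
j=10: count = (-41)-10 = -51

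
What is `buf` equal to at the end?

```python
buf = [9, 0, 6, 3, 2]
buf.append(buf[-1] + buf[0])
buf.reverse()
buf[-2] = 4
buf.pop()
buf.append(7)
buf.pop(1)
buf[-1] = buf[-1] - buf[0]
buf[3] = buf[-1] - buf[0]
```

[11, 3, 6, -15, -4]

append buf[-1]+buf[0] = 2+9 = 11 → [9, 0, 6, 3, 2, 11]
reverse → [11, 2, 3, 6, 0, 9]
buf[-2] = 4 → [11, 2, 3, 6, 4, 9]
pop() removes 9 → [11, 2, 3, 6, 4]
append 7 → [11, 2, 3, 6, 4, 7]
pop(1) removes 2 → [11, 3, 6, 4, 7]
buf[-1] = buf[-1]-buf[0] = 7-11 = -4 → [11, 3, 6, 4, -4]
buf[3] = buf[-1]-buf[0] = (-4)-11 = -15 → [11, 3, 6, -15, -4]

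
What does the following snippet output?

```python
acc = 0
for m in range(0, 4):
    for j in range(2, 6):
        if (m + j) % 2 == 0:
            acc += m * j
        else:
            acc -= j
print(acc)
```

16

m=0,j=2: even sum, acc = 0+0 = 0
m=0,j=3: odd sum, acc = 0-3 = -3
m=0,j=4: even sum, acc = (-3)+0 = -3
m=0,j=5: odd sum, acc = (-3)-5 = -8
m=1,j=2: odd sum, acc = (-8)-2 = -10
m=1,j=3: even sum, acc = (-10)+3 = -7
m=1,j=4: odd sum, acc = (-7)-4 = -11
m=1,j=5: even sum, acc = (-11)+5 = -6
m=2,j=2: even sum, acc = (-6)+4 = -2
m=2,j=3: odd sum, acc = (-2)-3 = -5
m=2,j=4: even sum, acc = (-5)+8 = 3
m=2,j=5: odd sum, acc = 3-5 = -2
m=3,j=2: odd sum, acc = (-2)-2 = -4
m=3,j=3: even sum, acc = (-4)+9 = 5
m=3,j=4: odd sum, acc = 5-4 = 1
m=3,j=5: even sum, acc = 1+15 = 16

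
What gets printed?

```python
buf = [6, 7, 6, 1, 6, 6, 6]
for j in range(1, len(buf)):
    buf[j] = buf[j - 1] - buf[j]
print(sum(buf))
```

-70

j=1: buf[1] = 6-7 = -1 → [6, -1, 6, 1, 6, 6, 6]
j=2: buf[2] = (-1)-6 = -7 → [6, -1, -7, 1, 6, 6, 6]
j=3: buf[3] = (-7)-1 = -8 → [6, -1, -7, -8, 6, 6, 6]
j=4: buf[4] = (-8)-6 = -14 → [6, -1, -7, -8, -14, 6, 6]
j=5: buf[5] = (-14)-6 = -20 → [6, -1, -7, -8, -14, -20, 6]
j=6: buf[6] = (-20)-6 = -26 → [6, -1, -7, -8, -14, -20, -26]
sum = -70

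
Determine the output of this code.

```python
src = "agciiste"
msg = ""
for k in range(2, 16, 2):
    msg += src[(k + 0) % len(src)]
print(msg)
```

citacit

k=2: add src[2]='c' → 'c'
k=4: add src[4]='i' → 'ci'
k=6: add src[6]='t' → 'cit'
k=8: add src[0]='a' → 'cita'
k=10: add src[2]='c' → 'citac'
k=12: add src[4]='i' → 'citaci'
k=14: add src[6]='t' → 'citacit'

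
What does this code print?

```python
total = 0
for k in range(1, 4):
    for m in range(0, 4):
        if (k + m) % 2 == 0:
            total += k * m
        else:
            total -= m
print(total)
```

k=1,m=0: odd sum, total = 0-0 = 0
k=1,m=1: even sum, total = 0+1 = 1
k=1,m=2: odd sum, total = 1-2 = -1
k=1,m=3: even sum, total = (-1)+3 = 2
k=2,m=0: even sum, total = 2+0 = 2
k=2,m=1: odd sum, total = 2-1 = 1
k=2,m=2: even sum, total = 1+4 = 5
k=2,m=3: odd sum, total = 5-3 = 2
k=3,m=0: odd sum, total = 2-0 = 2
k=3,m=1: even sum, total = 2+3 = 5
k=3,m=2: odd sum, total = 5-2 = 3
k=3,m=3: even sum, total = 3+9 = 12

12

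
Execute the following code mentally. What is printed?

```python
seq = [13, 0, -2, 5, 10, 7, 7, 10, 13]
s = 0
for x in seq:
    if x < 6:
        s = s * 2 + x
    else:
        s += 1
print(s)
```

14

x=13: not <6, s = 0+1 = 1
x=0: <6, s = 1*2+0 = 2
x=-2: <6, s = 2*2+(-2) = 2
x=5: <6, s = 2*2+5 = 9
x=10: not <6, s = 9+1 = 10
x=7: not <6, s = 10+1 = 11
x=7: not <6, s = 11+1 = 12
x=10: not <6, s = 12+1 = 13
x=13: not <6, s = 13+1 = 14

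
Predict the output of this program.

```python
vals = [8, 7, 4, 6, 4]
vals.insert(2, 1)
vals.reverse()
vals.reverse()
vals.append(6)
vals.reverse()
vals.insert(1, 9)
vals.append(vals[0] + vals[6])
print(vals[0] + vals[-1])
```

19

insert 1 at 2 → [8, 7, 1, 4, 6, 4]
reverse → [4, 6, 4, 1, 7, 8]
reverse → [8, 7, 1, 4, 6, 4]
append 6 → [8, 7, 1, 4, 6, 4, 6]
reverse → [6, 4, 6, 4, 1, 7, 8]
insert 9 at 1 → [6, 9, 4, 6, 4, 1, 7, 8]
append vals[0]+vals[6] = 6+7 = 13 → [6, 9, 4, 6, 4, 1, 7, 8, 13]
vals[0]+vals[-1] = 6+13 = 19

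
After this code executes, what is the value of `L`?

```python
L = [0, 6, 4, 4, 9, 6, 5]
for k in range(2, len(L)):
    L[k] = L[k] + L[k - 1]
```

k=2: L[2] = 4+6 = 10 → [0, 6, 10, 4, 9, 6, 5]
k=3: L[3] = 4+10 = 14 → [0, 6, 10, 14, 9, 6, 5]
k=4: L[4] = 9+14 = 23 → [0, 6, 10, 14, 23, 6, 5]
k=5: L[5] = 6+23 = 29 → [0, 6, 10, 14, 23, 29, 5]
k=6: L[6] = 5+29 = 34 → [0, 6, 10, 14, 23, 29, 34]

[0, 6, 10, 14, 23, 29, 34]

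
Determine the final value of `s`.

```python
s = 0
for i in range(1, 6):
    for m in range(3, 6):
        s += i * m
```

i=1,m=3: s = 0+3 = 3
i=1,m=4: s = 3+4 = 7
i=1,m=5: s = 7+5 = 12
i=2,m=3: s = 12+6 = 18
i=2,m=4: s = 18+8 = 26
i=2,m=5: s = 26+10 = 36
i=3,m=3: s = 36+9 = 45
i=3,m=4: s = 45+12 = 57
i=3,m=5: s = 57+15 = 72
i=4,m=3: s = 72+12 = 84
i=4,m=4: s = 84+16 = 100
i=4,m=5: s = 100+20 = 120
i=5,m=3: s = 120+15 = 135
i=5,m=4: s = 135+20 = 155
i=5,m=5: s = 155+25 = 180

180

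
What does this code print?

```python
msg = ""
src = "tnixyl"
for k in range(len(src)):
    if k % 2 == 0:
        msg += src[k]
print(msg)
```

tiy

k=0: add 't' → 't'
k=1: skip
k=2: add 'i' → 'ti'
k=3: skip
k=4: add 'y' → 'tiy'
k=5: skip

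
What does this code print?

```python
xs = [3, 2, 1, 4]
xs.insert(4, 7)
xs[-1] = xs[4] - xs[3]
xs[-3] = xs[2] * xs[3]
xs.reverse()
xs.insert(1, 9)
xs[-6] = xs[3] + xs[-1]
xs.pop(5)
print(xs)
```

[7, 9, 4, 4, 2]

insert 7 at 4 → [3, 2, 1, 4, 7]
xs[-1] = xs[4]-xs[3] = 7-4 = 3 → [3, 2, 1, 4, 3]
xs[-3] = xs[2]*xs[3] = 1*4 = 4 → [3, 2, 4, 4, 3]
reverse → [3, 4, 4, 2, 3]
insert 9 at 1 → [3, 9, 4, 4, 2, 3]
xs[-6] = xs[3]+xs[-1] = 4+3 = 7 → [7, 9, 4, 4, 2, 3]
pop(5) removes 3 → [7, 9, 4, 4, 2]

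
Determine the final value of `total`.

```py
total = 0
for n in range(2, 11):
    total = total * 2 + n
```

1524

n=2: total = 0*2+2 = 2
n=3: total = 2*2+3 = 7
n=4: total = 7*2+4 = 18
n=5: total = 18*2+5 = 41
n=6: total = 41*2+6 = 88
n=7: total = 88*2+7 = 183
n=8: total = 183*2+8 = 374
n=9: total = 374*2+9 = 757
n=10: total = 757*2+10 = 1524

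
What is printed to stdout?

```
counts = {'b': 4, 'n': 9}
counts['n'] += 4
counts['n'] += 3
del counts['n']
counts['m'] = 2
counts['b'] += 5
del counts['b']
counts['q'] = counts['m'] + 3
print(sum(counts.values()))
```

7

counts['n'] = 9+4 = 13 → {'b': 4, 'n': 13}
counts['n'] = 13+3 = 16 → {'b': 4, 'n': 16}
del 'n' → {'b': 4}
counts['m'] = 2 → {'b': 4, 'm': 2}
counts['b'] = 4+5 = 9 → {'b': 9, 'm': 2}
del 'b' → {'m': 2}
counts['q'] = counts['m']+3 = 5 → {'m': 2, 'q': 5}
sum of values = 7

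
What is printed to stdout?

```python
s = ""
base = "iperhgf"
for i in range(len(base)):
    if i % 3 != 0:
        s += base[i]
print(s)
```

i=0: skip
i=1: add 'p' → 'p'
i=2: add 'e' → 'pe'
i=3: skip
i=4: add 'h' → 'peh'
i=5: add 'g' → 'pehg'
i=6: skip

pehg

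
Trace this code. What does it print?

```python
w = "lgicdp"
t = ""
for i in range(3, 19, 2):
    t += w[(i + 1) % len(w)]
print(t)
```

i=3: add w[4]='d' → 'd'
i=5: add w[0]='l' → 'dl'
i=7: add w[2]='i' → 'dli'
i=9: add w[4]='d' → 'dlid'
i=11: add w[0]='l' → 'dlidl'
i=13: add w[2]='i' → 'dlidli'
i=15: add w[4]='d' → 'dlidlid'
i=17: add w[0]='l' → 'dlidlidl'

dlidlidl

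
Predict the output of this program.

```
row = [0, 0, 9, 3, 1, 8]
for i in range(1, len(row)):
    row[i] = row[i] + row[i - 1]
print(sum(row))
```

55

i=1: row[1] = 0+0 = 0 → [0, 0, 9, 3, 1, 8]
i=2: row[2] = 9+0 = 9 → [0, 0, 9, 3, 1, 8]
i=3: row[3] = 3+9 = 12 → [0, 0, 9, 12, 1, 8]
i=4: row[4] = 1+12 = 13 → [0, 0, 9, 12, 13, 8]
i=5: row[5] = 8+13 = 21 → [0, 0, 9, 12, 13, 21]
sum = 55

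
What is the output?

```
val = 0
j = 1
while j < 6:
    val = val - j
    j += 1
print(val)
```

j=1: val = 0-1 = -1
j=2: val = (-1)-2 = -3
j=3: val = (-3)-3 = -6
j=4: val = (-6)-4 = -10
j=5: val = (-10)-5 = -15

-15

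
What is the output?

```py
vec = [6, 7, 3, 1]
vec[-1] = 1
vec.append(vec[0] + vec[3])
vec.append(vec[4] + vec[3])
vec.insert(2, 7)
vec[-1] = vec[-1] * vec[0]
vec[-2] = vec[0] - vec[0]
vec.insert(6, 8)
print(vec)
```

vec[-1] = 1 → [6, 7, 3, 1]
append vec[0]+vec[3] = 6+1 = 7 → [6, 7, 3, 1, 7]
append vec[4]+vec[3] = 7+1 = 8 → [6, 7, 3, 1, 7, 8]
insert 7 at 2 → [6, 7, 7, 3, 1, 7, 8]
vec[-1] = vec[-1]*vec[0] = 8*6 = 48 → [6, 7, 7, 3, 1, 7, 48]
vec[-2] = vec[0]-vec[0] = 6-6 = 0 → [6, 7, 7, 3, 1, 0, 48]
insert 8 at 6 → [6, 7, 7, 3, 1, 0, 8, 48]

[6, 7, 7, 3, 1, 0, 8, 48]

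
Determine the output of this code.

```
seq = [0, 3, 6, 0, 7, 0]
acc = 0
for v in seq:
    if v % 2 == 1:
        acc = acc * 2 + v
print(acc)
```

13

v=0: not odd
v=3: odd, acc = 0*2+3 = 3
v=6: not odd
v=0: not odd
v=7: odd, acc = 3*2+7 = 13
v=0: not odd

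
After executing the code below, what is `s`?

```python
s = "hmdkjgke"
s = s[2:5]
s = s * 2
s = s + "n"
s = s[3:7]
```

'dkjn'

slice [2:5] → 'dkj'
repeat ×2 → 'dkjdkj'
+ 'n' → 'dkjdkjn'
slice [3:7] → 'dkjn'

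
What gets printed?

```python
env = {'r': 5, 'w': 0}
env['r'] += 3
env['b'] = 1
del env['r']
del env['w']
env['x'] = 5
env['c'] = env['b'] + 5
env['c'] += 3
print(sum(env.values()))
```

env['r'] = 5+3 = 8 → {'r': 8, 'w': 0}
env['b'] = 1 → {'r': 8, 'w': 0, 'b': 1}
del 'r' → {'w': 0, 'b': 1}
del 'w' → {'b': 1}
env['x'] = 5 → {'b': 1, 'x': 5}
env['c'] = env['b']+5 = 6 → {'b': 1, 'x': 5, 'c': 6}
env['c'] = 6+3 = 9 → {'b': 1, 'x': 5, 'c': 9}
sum of values = 15

15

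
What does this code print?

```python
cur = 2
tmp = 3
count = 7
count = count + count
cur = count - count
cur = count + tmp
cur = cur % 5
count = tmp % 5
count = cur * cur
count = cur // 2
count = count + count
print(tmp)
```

count = 7+7 = 14
cur = 14-14 = 0
cur = 14+3 = 17
cur = 17%5 = 2
count = 3%5 = 3
count = 2*2 = 4
count = 2//2 = 1
count = 1+1 = 2

3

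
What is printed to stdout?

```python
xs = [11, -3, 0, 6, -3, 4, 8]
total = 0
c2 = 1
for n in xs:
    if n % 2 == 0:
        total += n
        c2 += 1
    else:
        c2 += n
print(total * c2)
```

180

n=11: not even; c2=12
n=-3: not even; c2=9
n=0: even, total = 0+0 = 0; c2=10
n=6: even, total = 0+6 = 6; c2=11
n=-3: not even; c2=8
n=4: even, total = 6+4 = 10; c2=9
n=8: even, total = 10+8 = 18; c2=10
total*c2 = 18*10 = 180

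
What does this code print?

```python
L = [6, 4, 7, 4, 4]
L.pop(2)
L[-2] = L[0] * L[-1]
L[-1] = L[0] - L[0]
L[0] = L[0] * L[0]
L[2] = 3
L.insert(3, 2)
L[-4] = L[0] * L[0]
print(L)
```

[36, 1296, 3, 2, 0]

pop(2) removes 7 → [6, 4, 4, 4]
L[-2] = L[0]*L[-1] = 6*4 = 24 → [6, 4, 24, 4]
L[-1] = L[0]-L[0] = 6-6 = 0 → [6, 4, 24, 0]
L[0] = L[0]*L[0] = 6*6 = 36 → [36, 4, 24, 0]
L[2] = 3 → [36, 4, 3, 0]
insert 2 at 3 → [36, 4, 3, 2, 0]
L[-4] = L[0]*L[0] = 36*36 = 1296 → [36, 1296, 3, 2, 0]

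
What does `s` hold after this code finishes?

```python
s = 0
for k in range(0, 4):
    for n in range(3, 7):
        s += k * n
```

k=0,n=3: s = 0+0 = 0
k=0,n=4: s = 0+0 = 0
k=0,n=5: s = 0+0 = 0
k=0,n=6: s = 0+0 = 0
k=1,n=3: s = 0+3 = 3
k=1,n=4: s = 3+4 = 7
k=1,n=5: s = 7+5 = 12
k=1,n=6: s = 12+6 = 18
k=2,n=3: s = 18+6 = 24
k=2,n=4: s = 24+8 = 32
k=2,n=5: s = 32+10 = 42
k=2,n=6: s = 42+12 = 54
k=3,n=3: s = 54+9 = 63
k=3,n=4: s = 63+12 = 75
k=3,n=5: s = 75+15 = 90
k=3,n=6: s = 90+18 = 108

108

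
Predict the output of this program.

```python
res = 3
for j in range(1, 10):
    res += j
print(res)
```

48

j=1: res = 3+1 = 4
j=2: res = 4+2 = 6
j=3: res = 6+3 = 9
j=4: res = 9+4 = 13
j=5: res = 13+5 = 18
j=6: res = 18+6 = 24
j=7: res = 24+7 = 31
j=8: res = 31+8 = 39
j=9: res = 39+9 = 48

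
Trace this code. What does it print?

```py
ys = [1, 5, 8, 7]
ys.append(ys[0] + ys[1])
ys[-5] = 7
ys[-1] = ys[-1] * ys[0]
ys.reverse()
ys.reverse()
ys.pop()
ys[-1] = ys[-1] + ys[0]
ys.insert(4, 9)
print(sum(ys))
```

43

append ys[0]+ys[1] = 1+5 = 6 → [1, 5, 8, 7, 6]
ys[-5] = 7 → [7, 5, 8, 7, 6]
ys[-1] = ys[-1]*ys[0] = 6*7 = 42 → [7, 5, 8, 7, 42]
reverse → [42, 7, 8, 5, 7]
reverse → [7, 5, 8, 7, 42]
pop() removes 42 → [7, 5, 8, 7]
ys[-1] = ys[-1]+ys[0] = 7+7 = 14 → [7, 5, 8, 14]
insert 9 at 4 → [7, 5, 8, 14, 9]
sum = 43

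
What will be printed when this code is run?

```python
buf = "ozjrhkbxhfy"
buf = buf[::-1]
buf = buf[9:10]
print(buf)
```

reverse → 'yfhxbkhrjzo'
slice [9:10] → 'z'

z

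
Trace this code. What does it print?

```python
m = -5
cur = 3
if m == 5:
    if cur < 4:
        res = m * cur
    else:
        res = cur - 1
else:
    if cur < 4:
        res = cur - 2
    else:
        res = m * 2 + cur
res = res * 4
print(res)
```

4

m=-5, cur=3
m == 5 is False; cur < 4 is True
→ res = cur - 2 = 1
res = 1*4 = 4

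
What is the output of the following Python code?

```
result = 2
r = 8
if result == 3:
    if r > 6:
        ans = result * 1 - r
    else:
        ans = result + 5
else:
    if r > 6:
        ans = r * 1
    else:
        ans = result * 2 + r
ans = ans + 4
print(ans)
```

12

result=2, r=8
result == 3 is False; r > 6 is True
→ ans = r * 1 = 8
ans = 8+4 = 12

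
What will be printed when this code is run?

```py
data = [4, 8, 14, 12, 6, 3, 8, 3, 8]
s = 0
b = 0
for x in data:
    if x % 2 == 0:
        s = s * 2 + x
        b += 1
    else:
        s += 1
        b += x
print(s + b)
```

899

x=4: even, s = 0*2+4 = 4; b=1
x=8: even, s = 4*2+8 = 16; b=2
x=14: even, s = 16*2+14 = 46; b=3
x=12: even, s = 46*2+12 = 104; b=4
x=6: even, s = 104*2+6 = 214; b=5
x=3: not even, s = 214+1 = 215; b=8
x=8: even, s = 215*2+8 = 438; b=9
x=3: not even, s = 438+1 = 439; b=12
x=8: even, s = 439*2+8 = 886; b=13
s+b = 886+13 = 899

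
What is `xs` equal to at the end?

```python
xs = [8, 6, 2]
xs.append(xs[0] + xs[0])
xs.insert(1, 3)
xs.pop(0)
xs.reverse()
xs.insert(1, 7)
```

[16, 7, 2, 6, 3]

append xs[0]+xs[0] = 8+8 = 16 → [8, 6, 2, 16]
insert 3 at 1 → [8, 3, 6, 2, 16]
pop(0) removes 8 → [3, 6, 2, 16]
reverse → [16, 2, 6, 3]
insert 7 at 1 → [16, 7, 2, 6, 3]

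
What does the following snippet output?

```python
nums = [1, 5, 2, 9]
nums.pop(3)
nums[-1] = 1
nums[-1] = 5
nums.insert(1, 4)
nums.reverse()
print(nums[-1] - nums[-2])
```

pop(3) removes 9 → [1, 5, 2]
nums[-1] = 1 → [1, 5, 1]
nums[-1] = 5 → [1, 5, 5]
insert 4 at 1 → [1, 4, 5, 5]
reverse → [5, 5, 4, 1]
nums[-1]-nums[-2] = 1-4 = -3

-3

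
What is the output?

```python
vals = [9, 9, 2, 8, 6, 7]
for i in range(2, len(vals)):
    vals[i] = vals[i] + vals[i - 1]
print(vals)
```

[9, 9, 11, 19, 25, 32]

i=2: vals[2] = 2+9 = 11 → [9, 9, 11, 8, 6, 7]
i=3: vals[3] = 8+11 = 19 → [9, 9, 11, 19, 6, 7]
i=4: vals[4] = 6+19 = 25 → [9, 9, 11, 19, 25, 7]
i=5: vals[5] = 7+25 = 32 → [9, 9, 11, 19, 25, 32]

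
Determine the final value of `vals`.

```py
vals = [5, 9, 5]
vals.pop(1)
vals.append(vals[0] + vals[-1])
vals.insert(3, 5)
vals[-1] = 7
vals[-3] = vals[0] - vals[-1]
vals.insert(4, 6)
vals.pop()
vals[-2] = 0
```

pop(1) removes 9 → [5, 5]
append vals[0]+vals[-1] = 5+5 = 10 → [5, 5, 10]
insert 5 at 3 → [5, 5, 10, 5]
vals[-1] = 7 → [5, 5, 10, 7]
vals[-3] = vals[0]-vals[-1] = 5-7 = -2 → [5, -2, 10, 7]
insert 6 at 4 → [5, -2, 10, 7, 6]
pop() removes 6 → [5, -2, 10, 7]
vals[-2] = 0 → [5, -2, 0, 7]

[5, -2, 0, 7]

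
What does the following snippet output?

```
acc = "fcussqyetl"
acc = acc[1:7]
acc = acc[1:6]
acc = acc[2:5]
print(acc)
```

sqy

slice [1:7] → 'cussqy'
slice [1:6] → 'ussqy'
slice [2:5] → 'sqy'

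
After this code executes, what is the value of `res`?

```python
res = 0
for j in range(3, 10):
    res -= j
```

j=3: res = 0-3 = -3
j=4: res = (-3)-4 = -7
j=5: res = (-7)-5 = -12
j=6: res = (-12)-6 = -18
j=7: res = (-18)-7 = -25
j=8: res = (-25)-8 = -33
j=9: res = (-33)-9 = -42

-42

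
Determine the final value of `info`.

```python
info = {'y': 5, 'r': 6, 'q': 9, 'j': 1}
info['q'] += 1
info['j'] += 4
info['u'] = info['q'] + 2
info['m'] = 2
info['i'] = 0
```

info['q'] = 9+1 = 10 → {'y': 5, 'r': 6, 'q': 10, 'j': 1}
info['j'] = 1+4 = 5 → {'y': 5, 'r': 6, 'q': 10, 'j': 5}
info['u'] = info['q']+2 = 12 → {'y': 5, 'r': 6, 'q': 10, 'j': 5, 'u': 12}
info['m'] = 2 → {'y': 5, 'r': 6, 'q': 10, 'j': 5, 'u': 12, 'm': 2}
info['i'] = 0 → {'y': 5, 'r': 6, 'q': 10, 'j': 5, 'u': 12, 'm': 2, 'i': 0}

{'y': 5, 'r': 6, 'q': 10, 'j': 5, 'u': 12, 'm': 2, 'i': 0}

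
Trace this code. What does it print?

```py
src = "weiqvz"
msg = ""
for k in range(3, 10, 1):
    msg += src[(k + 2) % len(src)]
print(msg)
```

zweiqvz

k=3: add src[5]='z' → 'z'
k=4: add src[0]='w' → 'zw'
k=5: add src[1]='e' → 'zwe'
k=6: add src[2]='i' → 'zwei'
k=7: add src[3]='q' → 'zweiq'
k=8: add src[4]='v' → 'zweiqv'
k=9: add src[5]='z' → 'zweiqvz'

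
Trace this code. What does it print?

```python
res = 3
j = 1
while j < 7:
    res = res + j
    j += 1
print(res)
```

24

j=1: res = 3+1 = 4
j=2: res = 4+2 = 6
j=3: res = 6+3 = 9
j=4: res = 9+4 = 13
j=5: res = 13+5 = 18
j=6: res = 18+6 = 24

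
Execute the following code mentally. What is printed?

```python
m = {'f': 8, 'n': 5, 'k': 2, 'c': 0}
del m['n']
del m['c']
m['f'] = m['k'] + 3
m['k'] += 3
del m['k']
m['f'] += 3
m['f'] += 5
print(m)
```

del 'n' → {'f': 8, 'k': 2, 'c': 0}
del 'c' → {'f': 8, 'k': 2}
m['f'] = m['k']+3 = 5 → {'f': 5, 'k': 2}
m['k'] = 2+3 = 5 → {'f': 5, 'k': 5}
del 'k' → {'f': 5}
m['f'] = 5+3 = 8 → {'f': 8}
m['f'] = 8+5 = 13 → {'f': 13}

{'f': 13}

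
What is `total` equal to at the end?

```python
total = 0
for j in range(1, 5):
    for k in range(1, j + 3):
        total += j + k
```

j=1,k=1: total = 0+2 = 2
j=1,k=2: total = 2+3 = 5
j=1,k=3: total = 5+4 = 9
j=2,k=1: total = 9+3 = 12
j=2,k=2: total = 12+4 = 16
j=2,k=3: total = 16+5 = 21
j=2,k=4: total = 21+6 = 27
j=3,k=1: total = 27+4 = 31
j=3,k=2: total = 31+5 = 36
j=3,k=3: total = 36+6 = 42
j=3,k=4: total = 42+7 = 49
j=3,k=5: total = 49+8 = 57
j=4,k=1: total = 57+5 = 62
j=4,k=2: total = 62+6 = 68
j=4,k=3: total = 68+7 = 75
j=4,k=4: total = 75+8 = 83
j=4,k=5: total = 83+9 = 92
j=4,k=6: total = 92+10 = 102

102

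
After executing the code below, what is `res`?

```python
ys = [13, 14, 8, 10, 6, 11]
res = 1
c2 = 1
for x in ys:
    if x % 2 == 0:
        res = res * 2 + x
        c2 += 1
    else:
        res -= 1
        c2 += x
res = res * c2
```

4901

x=13: not even, res = 1-1 = 0; c2=14
x=14: even, res = 0*2+14 = 14; c2=15
x=8: even, res = 14*2+8 = 36; c2=16
x=10: even, res = 36*2+10 = 82; c2=17
x=6: even, res = 82*2+6 = 170; c2=18
x=11: not even, res = 170-1 = 169; c2=29
res*c2 = 169*29 = 4901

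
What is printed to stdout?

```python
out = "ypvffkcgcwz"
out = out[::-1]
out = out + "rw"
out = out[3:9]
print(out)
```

gckffv

reverse → 'zwcgckffvpy'
+ 'rw' → 'zwcgckffvpyrw'
slice [3:9] → 'gckffv'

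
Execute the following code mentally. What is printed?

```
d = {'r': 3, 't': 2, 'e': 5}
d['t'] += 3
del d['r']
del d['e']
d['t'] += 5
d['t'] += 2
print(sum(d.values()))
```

12

d['t'] = 2+3 = 5 → {'r': 3, 't': 5, 'e': 5}
del 'r' → {'t': 5, 'e': 5}
del 'e' → {'t': 5}
d['t'] = 5+5 = 10 → {'t': 10}
d['t'] = 10+2 = 12 → {'t': 12}
sum of values = 12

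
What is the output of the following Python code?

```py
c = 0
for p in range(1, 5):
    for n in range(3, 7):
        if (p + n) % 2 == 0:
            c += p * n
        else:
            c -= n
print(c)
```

56

p=1,n=3: even sum, c = 0+3 = 3
p=1,n=4: odd sum, c = 3-4 = -1
p=1,n=5: even sum, c = (-1)+5 = 4
p=1,n=6: odd sum, c = 4-6 = -2
p=2,n=3: odd sum, c = (-2)-3 = -5
p=2,n=4: even sum, c = (-5)+8 = 3
p=2,n=5: odd sum, c = 3-5 = -2
p=2,n=6: even sum, c = (-2)+12 = 10
p=3,n=3: even sum, c = 10+9 = 19
p=3,n=4: odd sum, c = 19-4 = 15
p=3,n=5: even sum, c = 15+15 = 30
p=3,n=6: odd sum, c = 30-6 = 24
p=4,n=3: odd sum, c = 24-3 = 21
p=4,n=4: even sum, c = 21+16 = 37
p=4,n=5: odd sum, c = 37-5 = 32
p=4,n=6: even sum, c = 32+24 = 56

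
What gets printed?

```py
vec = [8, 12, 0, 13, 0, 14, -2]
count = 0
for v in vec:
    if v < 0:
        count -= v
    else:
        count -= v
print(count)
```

v=8: not <0, count = 0-8 = -8
v=12: not <0, count = (-8)-12 = -20
v=0: not <0, count = (-20)-0 = -20
v=13: not <0, count = (-20)-13 = -33
v=0: not <0, count = (-33)-0 = -33
v=14: not <0, count = (-33)-14 = -47
v=-2: <0, count = (-47)-(-2) = -45

-45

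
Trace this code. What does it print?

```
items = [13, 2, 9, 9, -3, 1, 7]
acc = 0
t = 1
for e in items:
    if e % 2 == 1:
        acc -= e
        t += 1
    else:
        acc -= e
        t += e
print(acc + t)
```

-29

e=13: odd, acc = 0-13 = -13; t=2
e=2: not odd, acc = (-13)-2 = -15; t=4
e=9: odd, acc = (-15)-9 = -24; t=5
e=9: odd, acc = (-24)-9 = -33; t=6
e=-3: odd, acc = (-33)-(-3) = -30; t=7
e=1: odd, acc = (-30)-1 = -31; t=8
e=7: odd, acc = (-31)-7 = -38; t=9
acc+t = (-38)+9 = -29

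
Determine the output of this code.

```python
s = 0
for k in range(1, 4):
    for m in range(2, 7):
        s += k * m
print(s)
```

k=1,m=2: s = 0+2 = 2
k=1,m=3: s = 2+3 = 5
k=1,m=4: s = 5+4 = 9
k=1,m=5: s = 9+5 = 14
k=1,m=6: s = 14+6 = 20
k=2,m=2: s = 20+4 = 24
k=2,m=3: s = 24+6 = 30
k=2,m=4: s = 30+8 = 38
k=2,m=5: s = 38+10 = 48
k=2,m=6: s = 48+12 = 60
k=3,m=2: s = 60+6 = 66
k=3,m=3: s = 66+9 = 75
k=3,m=4: s = 75+12 = 87
k=3,m=5: s = 87+15 = 102
k=3,m=6: s = 102+18 = 120

120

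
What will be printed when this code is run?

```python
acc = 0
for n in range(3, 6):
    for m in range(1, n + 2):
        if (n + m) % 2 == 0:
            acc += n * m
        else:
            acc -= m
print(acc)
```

n=3,m=1: even sum, acc = 0+3 = 3
n=3,m=2: odd sum, acc = 3-2 = 1
n=3,m=3: even sum, acc = 1+9 = 10
n=3,m=4: odd sum, acc = 10-4 = 6
n=4,m=1: odd sum, acc = 6-1 = 5
n=4,m=2: even sum, acc = 5+8 = 13
n=4,m=3: odd sum, acc = 13-3 = 10
n=4,m=4: even sum, acc = 10+16 = 26
n=4,m=5: odd sum, acc = 26-5 = 21
n=5,m=1: even sum, acc = 21+5 = 26
n=5,m=2: odd sum, acc = 26-2 = 24
n=5,m=3: even sum, acc = 24+15 = 39
n=5,m=4: odd sum, acc = 39-4 = 35
n=5,m=5: even sum, acc = 35+25 = 60
n=5,m=6: odd sum, acc = 60-6 = 54

54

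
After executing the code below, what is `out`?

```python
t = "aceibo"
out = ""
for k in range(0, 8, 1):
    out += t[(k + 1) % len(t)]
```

'ceiboace'

k=0: add t[1]='c' → 'c'
k=1: add t[2]='e' → 'ce'
k=2: add t[3]='i' → 'cei'
k=3: add t[4]='b' → 'ceib'
k=4: add t[5]='o' → 'ceibo'
k=5: add t[0]='a' → 'ceiboa'
k=6: add t[1]='c' → 'ceiboac'
k=7: add t[2]='e' → 'ceiboace'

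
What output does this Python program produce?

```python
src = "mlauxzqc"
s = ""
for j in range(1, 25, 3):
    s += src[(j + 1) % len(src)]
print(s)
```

azmuqlxc

j=1: add src[2]='a' → 'a'
j=4: add src[5]='z' → 'az'
j=7: add src[0]='m' → 'azm'
j=10: add src[3]='u' → 'azmu'
j=13: add src[6]='q' → 'azmuq'
j=16: add src[1]='l' → 'azmuql'
j=19: add src[4]='x' → 'azmuqlx'
j=22: add src[7]='c' → 'azmuqlxc'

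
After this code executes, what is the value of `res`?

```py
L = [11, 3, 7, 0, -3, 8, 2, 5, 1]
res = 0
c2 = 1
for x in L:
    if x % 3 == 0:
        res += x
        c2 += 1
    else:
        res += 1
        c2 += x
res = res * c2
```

x=11: not %3==0, res = 0+1 = 1; c2=12
x=3: %3==0, res = 1+3 = 4; c2=13
x=7: not %3==0, res = 4+1 = 5; c2=20
x=0: %3==0, res = 5+0 = 5; c2=21
x=-3: %3==0, res = 5+(-3) = 2; c2=22
x=8: not %3==0, res = 2+1 = 3; c2=30
x=2: not %3==0, res = 3+1 = 4; c2=32
x=5: not %3==0, res = 4+1 = 5; c2=37
x=1: not %3==0, res = 5+1 = 6; c2=38
res*c2 = 6*38 = 228

228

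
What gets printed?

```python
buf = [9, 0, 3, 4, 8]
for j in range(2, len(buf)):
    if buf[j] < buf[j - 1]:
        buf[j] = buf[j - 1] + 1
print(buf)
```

j=2: 3>=0, unchanged → [9, 0, 3, 4, 8]
j=3: 4>=3, unchanged → [9, 0, 3, 4, 8]
j=4: 8>=4, unchanged → [9, 0, 3, 4, 8]

[9, 0, 3, 4, 8]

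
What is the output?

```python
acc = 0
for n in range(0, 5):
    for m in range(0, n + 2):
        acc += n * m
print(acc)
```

105

n=0,m=0: acc = 0+0 = 0
n=0,m=1: acc = 0+0 = 0
n=1,m=0: acc = 0+0 = 0
n=1,m=1: acc = 0+1 = 1
n=1,m=2: acc = 1+2 = 3
n=2,m=0: acc = 3+0 = 3
n=2,m=1: acc = 3+2 = 5
n=2,m=2: acc = 5+4 = 9
n=2,m=3: acc = 9+6 = 15
n=3,m=0: acc = 15+0 = 15
n=3,m=1: acc = 15+3 = 18
n=3,m=2: acc = 18+6 = 24
n=3,m=3: acc = 24+9 = 33
n=3,m=4: acc = 33+12 = 45
n=4,m=0: acc = 45+0 = 45
n=4,m=1: acc = 45+4 = 49
n=4,m=2: acc = 49+8 = 57
n=4,m=3: acc = 57+12 = 69
n=4,m=4: acc = 69+16 = 85
n=4,m=5: acc = 85+20 = 105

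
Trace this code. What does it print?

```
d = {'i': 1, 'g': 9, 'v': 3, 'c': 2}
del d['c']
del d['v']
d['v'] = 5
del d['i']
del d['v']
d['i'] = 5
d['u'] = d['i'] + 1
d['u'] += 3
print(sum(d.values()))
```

del 'c' → {'i': 1, 'g': 9, 'v': 3}
del 'v' → {'i': 1, 'g': 9}
d['v'] = 5 → {'i': 1, 'g': 9, 'v': 5}
del 'i' → {'g': 9, 'v': 5}
del 'v' → {'g': 9}
d['i'] = 5 → {'g': 9, 'i': 5}
d['u'] = d['i']+1 = 6 → {'g': 9, 'i': 5, 'u': 6}
d['u'] = 6+3 = 9 → {'g': 9, 'i': 5, 'u': 9}
sum of values = 23

23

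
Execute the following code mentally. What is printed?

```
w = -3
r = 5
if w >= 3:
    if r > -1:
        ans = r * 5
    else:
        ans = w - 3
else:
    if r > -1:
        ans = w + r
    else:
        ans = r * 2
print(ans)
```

2

w=-3, r=5
w >= 3 is False; r > -1 is True
→ ans = w + r = 2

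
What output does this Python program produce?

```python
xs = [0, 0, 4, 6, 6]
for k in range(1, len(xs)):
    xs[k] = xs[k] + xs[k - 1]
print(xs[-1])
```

16

k=1: xs[1] = 0+0 = 0 → [0, 0, 4, 6, 6]
k=2: xs[2] = 4+0 = 4 → [0, 0, 4, 6, 6]
k=3: xs[3] = 6+4 = 10 → [0, 0, 4, 10, 6]
k=4: xs[4] = 6+10 = 16 → [0, 0, 4, 10, 16]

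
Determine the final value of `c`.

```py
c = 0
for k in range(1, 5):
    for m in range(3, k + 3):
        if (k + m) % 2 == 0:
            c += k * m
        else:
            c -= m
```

60

k=1,m=3: even sum, c = 0+3 = 3
k=2,m=3: odd sum, c = 3-3 = 0
k=2,m=4: even sum, c = 0+8 = 8
k=3,m=3: even sum, c = 8+9 = 17
k=3,m=4: odd sum, c = 17-4 = 13
k=3,m=5: even sum, c = 13+15 = 28
k=4,m=3: odd sum, c = 28-3 = 25
k=4,m=4: even sum, c = 25+16 = 41
k=4,m=5: odd sum, c = 41-5 = 36
k=4,m=6: even sum, c = 36+24 = 60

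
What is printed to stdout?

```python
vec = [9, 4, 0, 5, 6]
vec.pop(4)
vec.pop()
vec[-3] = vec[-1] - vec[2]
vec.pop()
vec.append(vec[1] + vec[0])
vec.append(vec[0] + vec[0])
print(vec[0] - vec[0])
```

0

pop(4) removes 6 → [9, 4, 0, 5]
pop() removes 5 → [9, 4, 0]
vec[-3] = vec[-1]-vec[2] = 0-0 = 0 → [0, 4, 0]
pop() removes 0 → [0, 4]
append vec[1]+vec[0] = 4+0 = 4 → [0, 4, 4]
append vec[0]+vec[0] = 0+0 = 0 → [0, 4, 4, 0]
vec[0]-vec[0] = 0-0 = 0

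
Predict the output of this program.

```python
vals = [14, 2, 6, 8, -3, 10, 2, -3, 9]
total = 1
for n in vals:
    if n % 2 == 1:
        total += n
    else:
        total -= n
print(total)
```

-38

n=14: not odd, total = 1-14 = -13
n=2: not odd, total = (-13)-2 = -15
n=6: not odd, total = (-15)-6 = -21
n=8: not odd, total = (-21)-8 = -29
n=-3: odd, total = (-29)+(-3) = -32
n=10: not odd, total = (-32)-10 = -42
n=2: not odd, total = (-42)-2 = -44
n=-3: odd, total = (-44)+(-3) = -47
n=9: odd, total = (-47)+9 = -38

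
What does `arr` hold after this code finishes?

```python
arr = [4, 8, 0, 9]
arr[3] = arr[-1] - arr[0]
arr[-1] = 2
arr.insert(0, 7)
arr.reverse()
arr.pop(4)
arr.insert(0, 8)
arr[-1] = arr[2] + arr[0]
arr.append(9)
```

arr[3] = arr[-1]-arr[0] = 9-4 = 5 → [4, 8, 0, 5]
arr[-1] = 2 → [4, 8, 0, 2]
insert 7 at 0 → [7, 4, 8, 0, 2]
reverse → [2, 0, 8, 4, 7]
pop(4) removes 7 → [2, 0, 8, 4]
insert 8 at 0 → [8, 2, 0, 8, 4]
arr[-1] = arr[2]+arr[0] = 0+8 = 8 → [8, 2, 0, 8, 8]
append 9 → [8, 2, 0, 8, 8, 9]

[8, 2, 0, 8, 8, 9]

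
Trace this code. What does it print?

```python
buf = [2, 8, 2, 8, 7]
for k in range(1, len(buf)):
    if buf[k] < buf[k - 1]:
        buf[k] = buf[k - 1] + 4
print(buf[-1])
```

20

k=1: 8>=2, unchanged → [2, 8, 2, 8, 7]
k=2: 2<8, buf[2] = 8+4 = 12 → [2, 8, 12, 8, 7]
k=3: 8<12, buf[3] = 12+4 = 16 → [2, 8, 12, 16, 7]
k=4: 7<16, buf[4] = 16+4 = 20 → [2, 8, 12, 16, 20]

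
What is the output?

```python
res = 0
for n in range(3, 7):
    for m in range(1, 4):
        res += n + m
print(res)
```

78

n=3,m=1: res = 0+4 = 4
n=3,m=2: res = 4+5 = 9
n=3,m=3: res = 9+6 = 15
n=4,m=1: res = 15+5 = 20
n=4,m=2: res = 20+6 = 26
n=4,m=3: res = 26+7 = 33
n=5,m=1: res = 33+6 = 39
n=5,m=2: res = 39+7 = 46
n=5,m=3: res = 46+8 = 54
n=6,m=1: res = 54+7 = 61
n=6,m=2: res = 61+8 = 69
n=6,m=3: res = 69+9 = 78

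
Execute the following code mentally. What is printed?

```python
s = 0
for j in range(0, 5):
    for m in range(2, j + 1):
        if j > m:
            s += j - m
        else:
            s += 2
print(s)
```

j=2,m=2: not 2>2, s = 0+2 = 2
j=3,m=2: 3>2, s = 2+1 = 3
j=3,m=3: not 3>3, s = 3+2 = 5
j=4,m=2: 4>2, s = 5+2 = 7
j=4,m=3: 4>3, s = 7+1 = 8
j=4,m=4: not 4>4, s = 8+2 = 10

10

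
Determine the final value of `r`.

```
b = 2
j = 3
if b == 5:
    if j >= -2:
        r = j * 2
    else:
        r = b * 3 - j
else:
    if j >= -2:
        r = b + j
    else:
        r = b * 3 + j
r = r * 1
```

5

b=2, j=3
b == 5 is False; j >= -2 is True
→ r = b + j = 5
r = 5*1 = 5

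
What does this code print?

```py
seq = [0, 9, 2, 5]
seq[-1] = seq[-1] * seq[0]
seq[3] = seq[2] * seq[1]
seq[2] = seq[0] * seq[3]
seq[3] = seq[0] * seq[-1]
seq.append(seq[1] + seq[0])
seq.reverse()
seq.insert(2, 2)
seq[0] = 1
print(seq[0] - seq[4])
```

seq[-1] = seq[-1]*seq[0] = 5*0 = 0 → [0, 9, 2, 0]
seq[3] = seq[2]*seq[1] = 2*9 = 18 → [0, 9, 2, 18]
seq[2] = seq[0]*seq[3] = 0*18 = 0 → [0, 9, 0, 18]
seq[3] = seq[0]*seq[-1] = 0*18 = 0 → [0, 9, 0, 0]
append seq[1]+seq[0] = 9+0 = 9 → [0, 9, 0, 0, 9]
reverse → [9, 0, 0, 9, 0]
insert 2 at 2 → [9, 0, 2, 0, 9, 0]
seq[0] = 1 → [1, 0, 2, 0, 9, 0]
seq[0]-seq[4] = 1-9 = -8

-8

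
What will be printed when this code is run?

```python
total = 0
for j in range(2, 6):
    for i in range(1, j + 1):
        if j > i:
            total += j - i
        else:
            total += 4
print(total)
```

j=2,i=1: 2>1, total = 0+1 = 1
j=2,i=2: not 2>2, total = 1+4 = 5
j=3,i=1: 3>1, total = 5+2 = 7
j=3,i=2: 3>2, total = 7+1 = 8
j=3,i=3: not 3>3, total = 8+4 = 12
j=4,i=1: 4>1, total = 12+3 = 15
j=4,i=2: 4>2, total = 15+2 = 17
j=4,i=3: 4>3, total = 17+1 = 18
j=4,i=4: not 4>4, total = 18+4 = 22
j=5,i=1: 5>1, total = 22+4 = 26
j=5,i=2: 5>2, total = 26+3 = 29
j=5,i=3: 5>3, total = 29+2 = 31
j=5,i=4: 5>4, total = 31+1 = 32
j=5,i=5: not 5>5, total = 32+4 = 36

36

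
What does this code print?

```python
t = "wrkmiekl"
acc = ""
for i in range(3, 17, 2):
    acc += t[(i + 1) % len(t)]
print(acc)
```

i=3: add t[4]='i' → 'i'
i=5: add t[6]='k' → 'ik'
i=7: add t[0]='w' → 'ikw'
i=9: add t[2]='k' → 'ikwk'
i=11: add t[4]='i' → 'ikwki'
i=13: add t[6]='k' → 'ikwkik'
i=15: add t[0]='w' → 'ikwkikw'

ikwkikw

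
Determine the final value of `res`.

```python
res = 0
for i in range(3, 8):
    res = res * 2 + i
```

i=3: res = 0*2+3 = 3
i=4: res = 3*2+4 = 10
i=5: res = 10*2+5 = 25
i=6: res = 25*2+6 = 56
i=7: res = 56*2+7 = 119

119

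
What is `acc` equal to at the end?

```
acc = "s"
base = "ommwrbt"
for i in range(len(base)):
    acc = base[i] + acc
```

'tbrwmmos'

i=0: prepend 'o' → 'os'
i=1: prepend 'm' → 'mos'
i=2: prepend 'm' → 'mmos'
i=3: prepend 'w' → 'wmmos'
i=4: prepend 'r' → 'rwmmos'
i=5: prepend 'b' → 'brwmmos'
i=6: prepend 't' → 'tbrwmmos'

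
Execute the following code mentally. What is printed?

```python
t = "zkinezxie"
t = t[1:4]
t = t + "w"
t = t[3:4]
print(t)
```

slice [1:4] → 'kin'
+ 'w' → 'kinw'
slice [3:4] → 'w'

w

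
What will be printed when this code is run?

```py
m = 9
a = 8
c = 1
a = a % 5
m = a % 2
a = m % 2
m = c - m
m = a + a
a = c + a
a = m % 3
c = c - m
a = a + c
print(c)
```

-1

a = 8%5 = 3
m = 3%2 = 1
a = 1%2 = 1
m = 1-1 = 0
m = 1+1 = 2
a = 1+1 = 2
a = 2%3 = 2
c = 1-2 = -1
a = 2+(-1) = 1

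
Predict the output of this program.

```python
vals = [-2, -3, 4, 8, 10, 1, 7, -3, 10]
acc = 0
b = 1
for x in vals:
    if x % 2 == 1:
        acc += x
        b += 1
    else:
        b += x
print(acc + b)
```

x=-2: not odd; b=-1
x=-3: odd, acc = 0+(-3) = -3; b=0
x=4: not odd; b=4
x=8: not odd; b=12
x=10: not odd; b=22
x=1: odd, acc = (-3)+1 = -2; b=23
x=7: odd, acc = (-2)+7 = 5; b=24
x=-3: odd, acc = 5+(-3) = 2; b=25
x=10: not odd; b=35
acc+b = 2+35 = 37

37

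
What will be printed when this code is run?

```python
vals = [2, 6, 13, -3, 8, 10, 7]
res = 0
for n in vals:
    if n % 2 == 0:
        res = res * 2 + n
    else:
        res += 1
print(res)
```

75

n=2: even, res = 0*2+2 = 2
n=6: even, res = 2*2+6 = 10
n=13: not even, res = 10+1 = 11
n=-3: not even, res = 11+1 = 12
n=8: even, res = 12*2+8 = 32
n=10: even, res = 32*2+10 = 74
n=7: not even, res = 74+1 = 75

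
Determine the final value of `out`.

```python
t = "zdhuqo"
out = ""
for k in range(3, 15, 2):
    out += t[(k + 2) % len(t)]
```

'oduodu'

k=3: add t[5]='o' → 'o'
k=5: add t[1]='d' → 'od'
k=7: add t[3]='u' → 'odu'
k=9: add t[5]='o' → 'oduo'
k=11: add t[1]='d' → 'oduod'
k=13: add t[3]='u' → 'oduodu'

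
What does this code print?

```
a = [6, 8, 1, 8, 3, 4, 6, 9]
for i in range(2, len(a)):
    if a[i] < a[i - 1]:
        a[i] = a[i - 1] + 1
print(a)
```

i=2: 1<8, a[2] = 8+1 = 9 → [6, 8, 9, 8, 3, 4, 6, 9]
i=3: 8<9, a[3] = 9+1 = 10 → [6, 8, 9, 10, 3, 4, 6, 9]
i=4: 3<10, a[4] = 10+1 = 11 → [6, 8, 9, 10, 11, 4, 6, 9]
i=5: 4<11, a[5] = 11+1 = 12 → [6, 8, 9, 10, 11, 12, 6, 9]
i=6: 6<12, a[6] = 12+1 = 13 → [6, 8, 9, 10, 11, 12, 13, 9]
i=7: 9<13, a[7] = 13+1 = 14 → [6, 8, 9, 10, 11, 12, 13, 14]

[6, 8, 9, 10, 11, 12, 13, 14]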